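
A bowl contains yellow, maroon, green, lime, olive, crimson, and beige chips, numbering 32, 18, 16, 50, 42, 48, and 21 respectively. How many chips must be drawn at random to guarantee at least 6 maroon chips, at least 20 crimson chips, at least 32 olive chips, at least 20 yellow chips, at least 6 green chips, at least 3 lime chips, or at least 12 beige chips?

93

Each of the 7 colors has its own threshold; avoid all of them simultaneously.
The worst case stops just short of every target: 19 yellow, 5 maroon, 5 green, 2 lime, 31 olive, 19 crimson, 11 beige — 19 + 5 + 5 + 2 + 31 + 19 + 11 = 92 chips.
One more chip must push some color to its target, so 92 + 1 = 93.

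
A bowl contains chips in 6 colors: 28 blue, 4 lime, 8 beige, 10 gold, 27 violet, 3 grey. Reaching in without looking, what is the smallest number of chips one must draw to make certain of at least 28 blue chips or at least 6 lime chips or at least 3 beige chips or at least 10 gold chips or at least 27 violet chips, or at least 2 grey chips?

70

The worst case stops just short of every target: 27 blue, all 4 lime, 2 beige, 9 gold, 26 violet, 1 grey — 27 + 4 + 2 + 9 + 26 + 1 = 69 chips.
One more chip must push some color to its target, so 69 + 1 = 70.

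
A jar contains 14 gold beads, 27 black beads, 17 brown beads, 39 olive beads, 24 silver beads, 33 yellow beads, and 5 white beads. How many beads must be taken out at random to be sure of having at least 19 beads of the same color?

Treat the 7 colors as pigeonholes.
In the worst case we take at most 18 of each color, but all 14 gold, all 17 brown, and all 5 white (fewer than 18), giving 14 + 18 + 17 + 18 + 18 + 18 + 5 = 108.
One more bead then forces some color to 19, so 108 + 1 = 109.

109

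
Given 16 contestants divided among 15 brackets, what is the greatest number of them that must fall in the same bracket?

If each of the 15 brackets held at most 1, the total would be at most 15 × 1 = 15 < 16, a contradiction.
So at least one holds ⌈16/15⌉ = 2.

2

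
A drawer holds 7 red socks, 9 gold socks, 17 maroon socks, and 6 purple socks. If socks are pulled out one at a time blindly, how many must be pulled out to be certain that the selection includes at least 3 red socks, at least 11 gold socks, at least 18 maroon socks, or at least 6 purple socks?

The worst case stops just short of every target: 2 red, all 9 gold, 17 maroon, 5 purple — 2 + 9 + 17 + 5 = 33 socks.
One more sock must push some color to its target, so 33 + 1 = 34.

34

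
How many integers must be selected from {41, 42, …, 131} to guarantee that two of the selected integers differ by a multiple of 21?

22

Group the integers by remainder mod 21; there are 21 residue classes, each nonempty in this range.
Choosing one from each class (21 integers) avoids any shared remainder.
One more choice must repeat a class, so two differ by a multiple of 21. Hence 21 + 1 = 22.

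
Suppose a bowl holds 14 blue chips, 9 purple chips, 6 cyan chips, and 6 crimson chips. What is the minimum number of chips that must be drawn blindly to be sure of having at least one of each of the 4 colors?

The hardest color to obtain is cyan: we could draw every other chip first — 35 − 6 = 29 chips — without a single cyan one.
The next draw must be cyan, so 29 + 1 = 30.

30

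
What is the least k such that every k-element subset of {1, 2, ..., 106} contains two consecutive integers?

54

Partition {1, …, 106} into 53 pairs: {1,2}, {3,4}, …, {105,106}.
Choosing 53 integers — say the 53 even numbers 2, 4, …, 106 — takes one from each pair and avoids the property.
Choosing 54 forces two into the same pair by pigeonhole, and those are consecutive. So 54.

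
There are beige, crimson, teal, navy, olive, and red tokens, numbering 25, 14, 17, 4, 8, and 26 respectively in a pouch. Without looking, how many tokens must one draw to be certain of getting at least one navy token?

To avoid navy tokens as long as possible, exhaust the other 5 colors first.
The worst case draws every non-navy token first: 25 + 14 + 17 + 8 + 26 = 90.
The next draw is then forced to be navy, giving 90 + 1 = 91.

91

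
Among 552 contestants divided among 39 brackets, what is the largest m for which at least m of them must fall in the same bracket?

The 552 contestants fall into 39 brackets.
If each of the 39 brackets held at most 14, the total would be at most 39 × 14 = 546 < 552, a contradiction.
So at least one holds ⌈552/39⌉ = 15.

15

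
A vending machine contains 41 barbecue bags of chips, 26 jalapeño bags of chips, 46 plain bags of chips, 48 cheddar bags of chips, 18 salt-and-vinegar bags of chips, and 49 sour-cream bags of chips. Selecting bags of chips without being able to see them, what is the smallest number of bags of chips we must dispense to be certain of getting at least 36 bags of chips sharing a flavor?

In the worst case we take at most 35 of each flavor, but all 26 jalapeño and all 18 salt-and-vinegar (fewer than 35), giving 35 + 26 + 35 + 35 + 18 + 35 = 184.
One more bag of chips then forces some flavor to 36, so 184 + 1 = 185.

185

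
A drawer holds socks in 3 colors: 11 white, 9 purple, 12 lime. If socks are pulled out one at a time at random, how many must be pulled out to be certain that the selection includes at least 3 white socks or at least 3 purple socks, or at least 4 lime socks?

Each of the 3 colors has its own threshold; avoid all of them simultaneously.
The worst case stops just short of every target: 2 white, 2 purple, 3 lime — 2 + 2 + 3 = 7 socks.
One more sock must push some color to its target, so 7 + 1 = 8.

8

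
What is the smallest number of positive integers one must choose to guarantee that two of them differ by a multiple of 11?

12

Two integers differ by a multiple of 11 exactly when they share a remainder mod 11.
There are 11 residue classes mod 11, so 11 integers can all lie in distinct classes.
One more integer must repeat a residue, giving a difference divisible by 11. So n = 11 + 1 = 12.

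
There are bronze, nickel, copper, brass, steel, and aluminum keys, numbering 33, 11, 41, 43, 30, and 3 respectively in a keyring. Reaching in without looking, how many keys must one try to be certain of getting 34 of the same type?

144

In the worst case we take at most 33 of each type, but all 11 nickel, all 30 steel, and all 3 aluminum (fewer than 33), giving 33 + 11 + 33 + 33 + 30 + 3 = 143.
One more key then forces some type to 34, so 143 + 1 = 144.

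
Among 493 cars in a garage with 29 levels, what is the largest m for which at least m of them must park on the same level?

The 493 cars fall into 29 levels.
If each of the 29 levels held at most 16, the total would be at most 29 × 16 = 464 < 493, a contradiction.
So at least one holds ⌈493/29⌉ = 17.

17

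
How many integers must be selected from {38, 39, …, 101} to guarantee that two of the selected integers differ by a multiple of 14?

15

Group the integers by remainder mod 14; there are 14 residue classes, each nonempty in this range.
Choosing one from each class (14 integers) avoids any shared remainder.
One more choice must repeat a class, so two differ by a multiple of 14. Hence 14 + 1 = 15.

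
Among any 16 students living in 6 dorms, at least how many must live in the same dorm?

The 16 students fall into 6 dorms.
If each of the 6 dorms held at most 2, the total would be at most 6 × 2 = 12 < 16, a contradiction.
So at least one holds ⌈16/6⌉ = 3.

3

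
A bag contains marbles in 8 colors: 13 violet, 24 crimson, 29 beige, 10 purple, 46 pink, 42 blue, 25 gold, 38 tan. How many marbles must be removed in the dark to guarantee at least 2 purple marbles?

219

To avoid purple marbles as long as possible, exhaust the other 7 colors first.
The worst case draws every non-purple marble first: 13 + 24 + 29 + 46 + 42 + 25 + 38 = 217.
The next 2 draws are then forced to be purple, giving 217 + 2 = 219.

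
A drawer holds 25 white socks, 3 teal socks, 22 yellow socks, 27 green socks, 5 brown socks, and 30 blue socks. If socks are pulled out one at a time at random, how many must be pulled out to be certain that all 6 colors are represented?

110

The hardest color to obtain is teal: we could draw every other sock first — 112 − 3 = 109 socks — without a single teal one.
The next draw must be teal, so 109 + 1 = 110.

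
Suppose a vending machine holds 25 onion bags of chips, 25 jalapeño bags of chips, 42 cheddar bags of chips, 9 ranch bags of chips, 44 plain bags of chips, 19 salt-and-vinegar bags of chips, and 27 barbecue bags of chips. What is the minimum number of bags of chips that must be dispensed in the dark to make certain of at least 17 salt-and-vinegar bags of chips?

The worst case draws every non-salt-and-vinegar bag of chips first: 25 + 25 + 42 + 9 + 44 + 27 = 172.
The next 17 draws are then forced to be salt-and-vinegar, giving 172 + 17 = 189.

189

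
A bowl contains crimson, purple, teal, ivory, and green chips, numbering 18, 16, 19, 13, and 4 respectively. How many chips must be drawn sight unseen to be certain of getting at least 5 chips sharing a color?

The worst case takes 4 chips of each color without reaching 5 of any: 5 × 4 = 20.
The next chip must bring some color to 5, so 20 + 1 = 21.

21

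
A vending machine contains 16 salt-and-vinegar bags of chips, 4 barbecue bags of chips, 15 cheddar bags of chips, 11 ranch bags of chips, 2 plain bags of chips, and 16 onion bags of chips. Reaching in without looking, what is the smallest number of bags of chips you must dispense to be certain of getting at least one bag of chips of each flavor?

63

The hardest flavor to obtain is plain: we could draw every other bag of chips first — 64 − 2 = 62 bags of chips — without a single plain one.
The next draw must be plain, so 62 + 1 = 63.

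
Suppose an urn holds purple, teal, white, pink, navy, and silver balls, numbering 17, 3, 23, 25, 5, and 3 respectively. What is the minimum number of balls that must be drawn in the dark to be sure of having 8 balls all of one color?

In the worst case we take at most 7 of each color, but all 3 teal, all 5 navy, and all 3 silver (fewer than 7), giving 7 + 3 + 7 + 7 + 5 + 3 = 32.
One more ball then forces some color to 8, so 32 + 1 = 33.

33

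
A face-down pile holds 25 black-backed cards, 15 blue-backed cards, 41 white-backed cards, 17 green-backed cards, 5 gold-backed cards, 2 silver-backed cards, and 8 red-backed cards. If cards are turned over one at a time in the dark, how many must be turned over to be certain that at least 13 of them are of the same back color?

64

In the worst case we take at most 12 of each back color, but all 5 gold-backed, all 2 silver-backed, and all 8 red-backed (fewer than 12), giving 12 + 12 + 12 + 12 + 5 + 2 + 8 = 63.
One more card then forces some back color to 13, so 63 + 1 = 64.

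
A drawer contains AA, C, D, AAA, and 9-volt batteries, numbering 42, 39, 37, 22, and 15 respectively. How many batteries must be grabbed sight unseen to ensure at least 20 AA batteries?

To avoid AA batteries as long as possible, exhaust the other 4 types first.
The worst case draws every non-AA battery first: 39 + 37 + 22 + 15 = 113.
The next 20 draws are then forced to be AA, giving 113 + 20 = 133.

133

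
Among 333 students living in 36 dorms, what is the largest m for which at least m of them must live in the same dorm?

The 333 students fall into 36 dorms.
If each of the 36 dorms held at most 9, the total would be at most 36 × 9 = 324 < 333, a contradiction.
So at least one holds ⌈333/36⌉ = 10.

10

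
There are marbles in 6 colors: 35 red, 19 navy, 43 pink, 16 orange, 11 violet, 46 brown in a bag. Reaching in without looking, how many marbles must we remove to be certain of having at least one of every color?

160

The hardest color to obtain is violet: we could draw every other marble first — 170 − 11 = 159 marbles — without a single violet one.
The next draw must be violet, so 159 + 1 = 160.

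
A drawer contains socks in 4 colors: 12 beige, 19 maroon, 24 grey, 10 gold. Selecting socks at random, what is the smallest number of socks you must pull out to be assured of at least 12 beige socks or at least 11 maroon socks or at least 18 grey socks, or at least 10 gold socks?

48

The worst case stops just short of every target: 11 beige, 10 maroon, 17 grey, 9 gold — 11 + 10 + 17 + 9 = 47 socks.
One more sock must push some color to its target, so 47 + 1 = 48.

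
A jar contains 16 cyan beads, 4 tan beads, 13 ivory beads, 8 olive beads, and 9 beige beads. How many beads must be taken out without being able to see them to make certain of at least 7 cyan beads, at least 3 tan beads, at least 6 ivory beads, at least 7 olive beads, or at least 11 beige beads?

29

The worst case stops just short of every target: 6 cyan, 2 tan, 5 ivory, 6 olive, all 9 beige — 6 + 2 + 5 + 6 + 9 = 28 beads.
One more bead must push some color to its target, so 28 + 1 = 29.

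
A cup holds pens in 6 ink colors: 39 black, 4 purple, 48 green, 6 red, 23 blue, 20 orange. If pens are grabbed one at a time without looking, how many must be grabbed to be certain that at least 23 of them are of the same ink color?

Treat the 6 ink colors as pigeonholes.
In the worst case we take at most 22 of each ink color, but all 4 purple, all 6 red, and all 20 orange (fewer than 22), giving 22 + 4 + 22 + 6 + 22 + 20 = 96.
One more pen then forces some ink color to 23, so 96 + 1 = 97.

97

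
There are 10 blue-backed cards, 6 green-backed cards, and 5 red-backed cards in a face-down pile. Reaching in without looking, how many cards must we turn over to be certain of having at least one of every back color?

The hardest back color to obtain is red-backed: we could draw every other card first — 21 − 5 = 16 cards — without a single red-backed one.
The next draw must be red-backed, so 16 + 1 = 17.

17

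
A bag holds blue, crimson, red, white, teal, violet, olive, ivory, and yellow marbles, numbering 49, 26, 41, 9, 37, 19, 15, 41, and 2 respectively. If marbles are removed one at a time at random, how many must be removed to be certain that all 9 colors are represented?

238

The hardest color to obtain is yellow: we could draw every other marble first — 239 − 2 = 237 marbles — without a single yellow one.
The next draw must be yellow, so 237 + 1 = 238.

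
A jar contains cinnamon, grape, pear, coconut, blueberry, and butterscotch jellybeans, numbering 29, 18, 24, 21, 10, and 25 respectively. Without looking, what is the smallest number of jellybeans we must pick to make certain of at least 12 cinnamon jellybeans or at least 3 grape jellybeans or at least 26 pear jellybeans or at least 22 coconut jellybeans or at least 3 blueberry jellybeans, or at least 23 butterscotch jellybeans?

Each of the 6 flavors has its own threshold; avoid all of them simultaneously.
The worst case stops just short of every target: 11 cinnamon, 2 grape, all 24 pear, 21 coconut, 2 blueberry, 22 butterscotch — 11 + 2 + 24 + 21 + 2 + 22 = 82 jellybeans.
One more jellybean must push some flavor to its target, so 82 + 1 = 83.

83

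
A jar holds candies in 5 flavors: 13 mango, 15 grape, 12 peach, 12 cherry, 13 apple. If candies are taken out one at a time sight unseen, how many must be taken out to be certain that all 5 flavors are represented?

54

The hardest flavor to obtain is peach: we could draw every other candy first — 65 − 12 = 53 candies — without a single peach one.
The next draw must be peach, so 53 + 1 = 54.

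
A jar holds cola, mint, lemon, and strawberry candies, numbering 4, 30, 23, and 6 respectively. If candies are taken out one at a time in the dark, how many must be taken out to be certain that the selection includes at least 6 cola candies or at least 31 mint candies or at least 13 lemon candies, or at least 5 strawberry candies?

51

The worst case stops just short of every target: all 4 cola, 30 mint, 12 lemon, 4 strawberry — 4 + 30 + 12 + 4 = 50 candies.
One more candy must push some flavor to its target, so 50 + 1 = 51.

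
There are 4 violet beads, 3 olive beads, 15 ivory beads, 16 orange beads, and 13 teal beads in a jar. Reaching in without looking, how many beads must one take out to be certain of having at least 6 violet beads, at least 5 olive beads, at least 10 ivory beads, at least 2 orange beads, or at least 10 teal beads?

The worst case stops just short of every target: all 4 violet, all 3 olive, 9 ivory, 1 orange, 9 teal — 4 + 3 + 9 + 1 + 9 = 26 beads.
One more bead must push some color to its target, so 26 + 1 = 27.

27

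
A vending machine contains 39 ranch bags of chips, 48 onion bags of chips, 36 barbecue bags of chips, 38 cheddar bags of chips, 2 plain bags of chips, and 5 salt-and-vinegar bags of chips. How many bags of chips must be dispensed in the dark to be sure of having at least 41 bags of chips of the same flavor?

Treat the 6 flavors as pigeonholes.
In the worst case we take at most 40 of each flavor, but all 39 ranch, all 36 barbecue, all 38 cheddar, all 2 plain, and all 5 salt-and-vinegar (fewer than 40), giving 39 + 40 + 36 + 38 + 2 + 5 = 160.
One more bag of chips then forces some flavor to 41, so 160 + 1 = 161.

161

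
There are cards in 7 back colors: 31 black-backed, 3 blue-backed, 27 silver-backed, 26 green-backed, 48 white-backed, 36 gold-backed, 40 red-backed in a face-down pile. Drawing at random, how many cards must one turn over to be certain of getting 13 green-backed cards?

198

To avoid green-backed cards as long as possible, exhaust the other 6 back colors first.
The worst case draws every non-green-backed card first: 31 + 3 + 27 + 48 + 36 + 40 = 185.
The next 13 draws are then forced to be green-backed, giving 185 + 13 = 198.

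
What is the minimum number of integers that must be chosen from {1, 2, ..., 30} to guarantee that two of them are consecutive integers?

Partition {1, …, 30} into 15 pairs: {1,2}, {3,4}, …, {29,30}.
Choosing 15 integers — say the 15 even numbers 2, 4, …, 30 — takes one from each pair and avoids the property.
Choosing 16 forces two into the same pair by pigeonhole, and those are consecutive. So 16.

16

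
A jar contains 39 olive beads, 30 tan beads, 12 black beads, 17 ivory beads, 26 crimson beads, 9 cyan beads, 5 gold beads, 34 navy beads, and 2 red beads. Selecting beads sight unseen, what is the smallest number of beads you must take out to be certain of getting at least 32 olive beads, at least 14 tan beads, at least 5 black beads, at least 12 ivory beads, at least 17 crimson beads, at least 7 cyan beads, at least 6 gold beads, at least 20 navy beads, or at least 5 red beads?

The worst case stops just short of every target: 31 olive, 13 tan, 4 black, 11 ivory, 16 crimson, 6 cyan, 5 gold, 19 navy, all 2 red — 31 + 13 + 4 + 11 + 16 + 6 + 5 + 19 + 2 = 107 beads.
One more bead must push some color to its target, so 107 + 1 = 108.

108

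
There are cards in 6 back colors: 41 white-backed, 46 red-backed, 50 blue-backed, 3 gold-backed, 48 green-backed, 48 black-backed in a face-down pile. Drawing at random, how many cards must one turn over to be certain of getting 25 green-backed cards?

213

To avoid green-backed cards as long as possible, exhaust the other 5 back colors first.
The worst case draws every non-green-backed card first: 41 + 46 + 50 + 3 + 48 = 188.
The next 25 draws are then forced to be green-backed, giving 188 + 25 = 213.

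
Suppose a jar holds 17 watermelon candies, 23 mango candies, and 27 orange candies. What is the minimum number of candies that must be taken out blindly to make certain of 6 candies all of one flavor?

16

Treat the 3 flavors as pigeonholes.
The worst case takes 5 candies of each flavor without reaching 6 of any: 3 × 5 = 15.
The next candy must bring some flavor to 6, so 15 + 1 = 16.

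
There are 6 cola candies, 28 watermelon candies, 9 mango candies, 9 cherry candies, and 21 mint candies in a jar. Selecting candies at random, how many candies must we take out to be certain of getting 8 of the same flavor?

Treat the 5 flavors as pigeonholes.
In the worst case we take at most 7 of each flavor, but all 6 cola (fewer than 7), giving 6 + 7 + 7 + 7 + 7 = 34.
One more candy then forces some flavor to 8, so 34 + 1 = 35.

35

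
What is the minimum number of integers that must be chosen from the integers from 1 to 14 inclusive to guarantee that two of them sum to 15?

Partition {1, …, 14} into 7 pairs: {1,14}, {2,13}, …, {7,8}.
Choosing 7 integers — say the integers 1 through 7 — takes one from each pair and avoids the property.
Choosing 8 forces two into the same pair by pigeonhole, and those sum to 15. So 8.

8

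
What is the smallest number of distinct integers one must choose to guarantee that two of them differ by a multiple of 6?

Use the pigeonhole principle on residue classes: two integers differ by a multiple of 6 exactly when they share a remainder mod 6.
There are 6 residue classes mod 6, so 6 integers can all lie in distinct classes.
One more integer must repeat a residue, giving a difference divisible by 6. So n = 6 + 1 = 7.

7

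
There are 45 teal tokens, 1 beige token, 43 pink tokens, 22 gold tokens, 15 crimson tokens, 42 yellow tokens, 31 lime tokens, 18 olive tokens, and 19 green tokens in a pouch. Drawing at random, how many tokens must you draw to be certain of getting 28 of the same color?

184

Treat the 9 colors as pigeonholes.
In the worst case we take at most 27 of each color, but all 1 beige, all 22 gold, all 15 crimson, all 18 olive, and all 19 green (fewer than 27), giving 27 + 1 + 27 + 22 + 15 + 27 + 27 + 18 + 19 = 183.
One more token then forces some color to 28, so 183 + 1 = 184.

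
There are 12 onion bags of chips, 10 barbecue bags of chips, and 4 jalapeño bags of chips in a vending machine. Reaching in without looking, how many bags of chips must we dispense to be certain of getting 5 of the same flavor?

13

The worst case takes 4 bags of chips of each flavor without reaching 5 of any: 3 × 4 = 12.
The next bag of chips must bring some flavor to 5, so 12 + 1 = 13.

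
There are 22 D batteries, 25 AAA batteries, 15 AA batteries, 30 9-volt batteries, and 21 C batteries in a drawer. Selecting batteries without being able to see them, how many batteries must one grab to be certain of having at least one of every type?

The hardest type to obtain is AA: we could draw every other battery first — 113 − 15 = 98 batteries — without a single AA one.
The next draw must be AA, so 98 + 1 = 99.

99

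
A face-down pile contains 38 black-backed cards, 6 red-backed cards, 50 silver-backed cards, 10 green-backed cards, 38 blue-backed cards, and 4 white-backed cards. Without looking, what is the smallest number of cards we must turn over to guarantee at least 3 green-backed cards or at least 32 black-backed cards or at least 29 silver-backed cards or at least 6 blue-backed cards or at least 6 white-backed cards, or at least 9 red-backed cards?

The worst case stops just short of every target: 31 black-backed, all 6 red-backed, 28 silver-backed, 2 green-backed, 5 blue-backed, all 4 white-backed — 31 + 6 + 28 + 2 + 5 + 4 = 76 cards.
One more card must push some back color to its target, so 76 + 1 = 77.

77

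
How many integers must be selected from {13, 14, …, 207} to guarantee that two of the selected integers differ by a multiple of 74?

Group the integers by remainder mod 74; there are 74 residue classes, each nonempty in this range.
Choosing one from each class (74 integers) avoids any shared remainder.
One more choice must repeat a class, so two differ by a multiple of 74. Hence 74 + 1 = 75.

75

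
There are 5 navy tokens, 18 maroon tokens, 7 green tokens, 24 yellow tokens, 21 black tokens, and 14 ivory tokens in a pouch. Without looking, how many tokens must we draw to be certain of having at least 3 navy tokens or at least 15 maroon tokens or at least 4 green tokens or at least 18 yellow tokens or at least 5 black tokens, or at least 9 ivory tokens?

Each of the 6 colors has its own threshold; avoid all of them simultaneously.
The worst case stops just short of every target: 2 navy, 14 maroon, 3 green, 17 yellow, 4 black, 8 ivory — 2 + 14 + 3 + 17 + 4 + 8 = 48 tokens.
One more token must push some color to its target, so 48 + 1 = 49.

49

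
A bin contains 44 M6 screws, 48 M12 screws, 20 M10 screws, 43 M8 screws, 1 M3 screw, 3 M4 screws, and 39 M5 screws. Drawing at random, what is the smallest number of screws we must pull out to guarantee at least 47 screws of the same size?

197

In the worst case we take at most 46 of each size, but all 44 M6, all 20 M10, all 43 M8, all 1 M3, all 3 M4, and all 39 M5 (fewer than 46), giving 44 + 46 + 20 + 43 + 1 + 3 + 39 = 196.
One more screw then forces some size to 47, so 196 + 1 = 197.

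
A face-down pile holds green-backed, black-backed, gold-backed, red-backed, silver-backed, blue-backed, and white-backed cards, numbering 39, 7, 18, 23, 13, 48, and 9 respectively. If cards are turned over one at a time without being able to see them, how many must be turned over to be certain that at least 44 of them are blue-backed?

The worst case draws every non-blue-backed card first: 39 + 7 + 18 + 23 + 13 + 9 = 109.
The next 44 draws are then forced to be blue-backed, giving 109 + 44 = 153.

153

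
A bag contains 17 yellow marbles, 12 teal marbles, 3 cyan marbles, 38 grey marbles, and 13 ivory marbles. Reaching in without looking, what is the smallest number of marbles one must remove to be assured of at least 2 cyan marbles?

The worst case draws every non-cyan marble first: 17 + 12 + 38 + 13 = 80.
The next 2 draws are then forced to be cyan, giving 80 + 2 = 82.

82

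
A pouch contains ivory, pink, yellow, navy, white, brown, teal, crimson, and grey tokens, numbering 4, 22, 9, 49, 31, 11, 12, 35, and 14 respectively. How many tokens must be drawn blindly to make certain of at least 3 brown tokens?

179

To avoid brown tokens as long as possible, exhaust the other 8 colors first.
The worst case draws every non-brown token first: 4 + 22 + 9 + 49 + 31 + 12 + 35 + 14 = 176.
The next 3 draws are then forced to be brown, giving 176 + 3 = 179.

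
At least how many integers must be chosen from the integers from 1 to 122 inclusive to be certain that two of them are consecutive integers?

62

Partition {1, …, 122} into 61 pairs: {1,2}, {3,4}, …, {121,122}.
Choosing 61 integers — say the 61 even numbers 2, 4, …, 122 — takes one from each pair and avoids the property.
Choosing 62 forces two into the same pair by pigeonhole, and those are consecutive. So 62.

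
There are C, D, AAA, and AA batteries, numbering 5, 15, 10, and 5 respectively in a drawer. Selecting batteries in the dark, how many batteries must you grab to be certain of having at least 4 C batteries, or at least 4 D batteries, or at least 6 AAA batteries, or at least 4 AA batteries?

The worst case stops just short of every target: 3 C, 3 D, 5 AAA, 3 AA — 3 + 3 + 5 + 3 = 14 batteries.
One more battery must push some type to its target, so 14 + 1 = 15.

15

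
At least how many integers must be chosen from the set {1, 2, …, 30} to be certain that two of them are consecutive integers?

16

Partition {1, …, 30} into 15 pairs: {1,2}, {3,4}, …, {29,30}.
Choosing 15 integers — say the 15 even numbers 2, 4, …, 30 — takes one from each pair and avoids the property.
Choosing 16 forces two into the same pair by pigeonhole, and those are consecutive. So 16.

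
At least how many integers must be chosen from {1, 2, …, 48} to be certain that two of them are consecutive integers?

25

Partition {1, …, 48} into 24 pairs: {1,2}, {3,4}, …, {47,48}.
Choosing 24 integers — say the 24 even numbers 2, 4, …, 48 — takes one from each pair and avoids the property.
Choosing 25 forces two into the same pair by pigeonhole, and those are consecutive. So 25.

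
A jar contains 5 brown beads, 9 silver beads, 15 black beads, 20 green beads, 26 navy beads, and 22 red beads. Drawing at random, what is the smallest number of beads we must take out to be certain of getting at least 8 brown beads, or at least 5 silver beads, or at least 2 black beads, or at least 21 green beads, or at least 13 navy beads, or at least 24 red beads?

65

The worst case stops just short of every target: all 5 brown, 4 silver, 1 black, 20 green, 12 navy, all 22 red — 5 + 4 + 1 + 20 + 12 + 22 = 64 beads.
One more bead must push some color to its target, so 64 + 1 = 65.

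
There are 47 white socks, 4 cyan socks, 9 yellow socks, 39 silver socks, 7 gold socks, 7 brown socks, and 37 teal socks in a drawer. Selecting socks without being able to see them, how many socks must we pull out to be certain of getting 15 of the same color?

70

In the worst case we take at most 14 of each color, but all 4 cyan, all 9 yellow, all 7 gold, and all 7 brown (fewer than 14), giving 14 + 4 + 9 + 14 + 7 + 7 + 14 = 69.
One more sock then forces some color to 15, so 69 + 1 = 70.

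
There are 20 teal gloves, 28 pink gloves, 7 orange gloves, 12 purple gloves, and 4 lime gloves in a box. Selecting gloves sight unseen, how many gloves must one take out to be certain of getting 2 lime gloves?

To avoid lime gloves as long as possible, exhaust the other 4 colors first.
The worst case draws every non-lime glove first: 20 + 28 + 7 + 12 = 67.
The next 2 draws are then forced to be lime, giving 67 + 2 = 69.

69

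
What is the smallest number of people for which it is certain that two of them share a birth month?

There are 12 months of the year acting as pigeonholes.
With 12 people we could place one in each, avoiding any repeat.
One more forces some class to hold 2, so 12 + 1 = 13.

13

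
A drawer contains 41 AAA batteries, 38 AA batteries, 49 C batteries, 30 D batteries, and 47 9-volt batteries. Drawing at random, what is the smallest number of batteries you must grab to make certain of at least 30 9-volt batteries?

To avoid 9-volt batteries as long as possible, exhaust the other 4 types first.
The worst case draws every non-9-volt battery first: 41 + 38 + 49 + 30 = 158.
The next 30 draws are then forced to be 9-volt, giving 158 + 30 = 188.

188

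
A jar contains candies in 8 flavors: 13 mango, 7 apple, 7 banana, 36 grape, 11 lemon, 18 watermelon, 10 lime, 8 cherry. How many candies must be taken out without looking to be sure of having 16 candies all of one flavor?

In the worst case we take at most 15 of each flavor, but all 13 mango, all 7 apple, all 7 banana, all 11 lemon, all 10 lime, and all 8 cherry (fewer than 15), giving 13 + 7 + 7 + 15 + 11 + 15 + 10 + 8 = 86.
One more candy then forces some flavor to 16, so 86 + 1 = 87.

87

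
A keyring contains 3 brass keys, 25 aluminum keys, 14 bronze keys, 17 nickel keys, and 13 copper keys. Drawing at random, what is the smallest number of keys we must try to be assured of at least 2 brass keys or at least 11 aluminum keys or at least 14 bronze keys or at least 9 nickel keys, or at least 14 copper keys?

The worst case stops just short of every target: 1 brass, 10 aluminum, 13 bronze, 8 nickel, 13 copper — 1 + 10 + 13 + 8 + 13 = 45 keys.
One more key must push some type to its target, so 45 + 1 = 46.

46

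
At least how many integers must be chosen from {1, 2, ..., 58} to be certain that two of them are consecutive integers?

Partition {1, …, 58} into 29 pairs: {1,2}, {3,4}, …, {57,58}.
Choosing 29 integers — say the 29 even numbers 2, 4, …, 58 — takes one from each pair and avoids the property.
Choosing 30 forces two into the same pair by pigeonhole, and those are consecutive. So 30.

30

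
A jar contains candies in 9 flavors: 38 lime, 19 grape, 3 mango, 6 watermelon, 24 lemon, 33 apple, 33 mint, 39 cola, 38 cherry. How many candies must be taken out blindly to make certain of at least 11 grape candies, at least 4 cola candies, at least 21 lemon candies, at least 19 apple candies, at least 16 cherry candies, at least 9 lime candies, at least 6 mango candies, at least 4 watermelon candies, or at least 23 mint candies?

Each of the 9 flavors has its own threshold; avoid all of them simultaneously.
The worst case stops just short of every target: 8 lime, 10 grape, all 3 mango, 3 watermelon, 20 lemon, 18 apple, 22 mint, 3 cola, 15 cherry — 8 + 10 + 3 + 3 + 20 + 18 + 22 + 3 + 15 = 102 candies.
One more candy must push some flavor to its target, so 102 + 1 = 103.

103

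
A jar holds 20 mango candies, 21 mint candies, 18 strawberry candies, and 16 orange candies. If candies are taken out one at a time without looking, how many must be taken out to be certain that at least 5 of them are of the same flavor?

17

The worst case takes 4 candies of each flavor without reaching 5 of any: 4 × 4 = 16.
The next candy must bring some flavor to 5, so 16 + 1 = 17.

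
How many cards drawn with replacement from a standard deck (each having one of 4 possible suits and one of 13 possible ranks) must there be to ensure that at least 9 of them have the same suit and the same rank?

There are 4 × 13 = 52 (suit, rank) combinations acting as pigeonholes.
With 52 × 8 = 416 cards drawn with replacement from a standard deck we could place exactly 8 in each, with no (suit, rank) pair reaching 9.
One more forces some (suit, rank) pair to hold 9, so 416 + 1 = 417.

417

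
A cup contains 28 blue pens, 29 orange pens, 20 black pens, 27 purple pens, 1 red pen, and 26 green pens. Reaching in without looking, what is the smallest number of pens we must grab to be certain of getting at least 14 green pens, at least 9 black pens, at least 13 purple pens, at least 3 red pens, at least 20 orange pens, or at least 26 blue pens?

79

The worst case stops just short of every target: 25 blue, 19 orange, 8 black, 12 purple, all 1 red, 13 green — 25 + 19 + 8 + 12 + 1 + 13 = 78 pens.
One more pen must push some ink color to its target, so 78 + 1 = 79.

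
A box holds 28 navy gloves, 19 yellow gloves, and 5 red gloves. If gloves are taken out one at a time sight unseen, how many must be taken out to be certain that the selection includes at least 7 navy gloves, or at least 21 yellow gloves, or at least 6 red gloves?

The worst case stops just short of every target: 6 navy, all 19 yellow, 5 red — 6 + 19 + 5 = 30 gloves.
One more glove must push some color to its target, so 30 + 1 = 31.

31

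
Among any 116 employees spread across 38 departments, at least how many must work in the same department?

The 116 employees fall into 38 departments.
If each of the 38 departments held at most 3, the total would be at most 38 × 3 = 114 < 116, a contradiction.
So at least one holds ⌈116/38⌉ = 4.

4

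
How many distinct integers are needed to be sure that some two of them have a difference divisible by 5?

Two integers differ by a multiple of 5 exactly when they share a remainder mod 5.
There are 5 residue classes mod 5, so 5 integers can all lie in distinct classes.
One more integer must repeat a residue, giving a difference divisible by 5. So n = 5 + 1 = 6.

6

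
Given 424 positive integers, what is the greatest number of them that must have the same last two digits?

5

There are 100 possible two-digit endings, which serve as the pigeonholes.
If each of the 100 possible two-digit endings held at most 4, the total would be at most 100 × 4 = 400 < 424, a contradiction.
So at least one holds ⌈424/100⌉ = 5.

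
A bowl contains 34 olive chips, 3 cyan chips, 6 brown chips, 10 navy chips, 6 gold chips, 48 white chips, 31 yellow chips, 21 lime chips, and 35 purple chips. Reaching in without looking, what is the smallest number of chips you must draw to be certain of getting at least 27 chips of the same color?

In the worst case we take at most 26 of each color, but all 3 cyan, all 6 brown, all 10 navy, all 6 gold, and all 21 lime (fewer than 26), giving 26 + 3 + 6 + 10 + 6 + 26 + 26 + 21 + 26 = 150.
One more chip then forces some color to 27, so 150 + 1 = 151.

151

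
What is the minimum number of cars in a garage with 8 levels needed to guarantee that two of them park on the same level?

9

There are 8 levels acting as pigeonholes.
With 8 cars we could place one in each, avoiding any repeat.
One more forces some class to hold 2, so 8 + 1 = 9.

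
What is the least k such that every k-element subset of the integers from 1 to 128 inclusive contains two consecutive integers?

Partition {1, …, 128} into 64 pairs: {1,2}, {3,4}, …, {127,128}.
Choosing 64 integers — say the 64 even numbers 2, 4, …, 128 — takes one from each pair and avoids the property.
Choosing 65 forces two into the same pair by pigeonhole, and those are consecutive. So 65.

65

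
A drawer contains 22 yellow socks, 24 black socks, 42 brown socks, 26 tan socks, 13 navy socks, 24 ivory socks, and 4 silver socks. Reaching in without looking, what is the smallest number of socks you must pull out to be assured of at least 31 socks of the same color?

In the worst case we take at most 30 of each color, but all 22 yellow, all 24 black, all 26 tan, all 13 navy, all 24 ivory, and all 4 silver (fewer than 30), giving 22 + 24 + 30 + 26 + 13 + 24 + 4 = 143.
One more sock then forces some color to 31, so 143 + 1 = 144.

144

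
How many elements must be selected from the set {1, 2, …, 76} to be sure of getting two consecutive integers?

39

Partition {1, …, 76} into 38 pairs: {1,2}, {3,4}, …, {75,76}.
Choosing 38 integers — say the 38 even numbers 2, 4, …, 76 — takes one from each pair and avoids the property.
Choosing 39 forces two into the same pair by pigeonhole, and those are consecutive. So 39.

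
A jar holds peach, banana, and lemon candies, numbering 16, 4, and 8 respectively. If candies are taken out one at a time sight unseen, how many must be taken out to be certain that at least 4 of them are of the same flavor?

10

The worst case takes 3 candies of each flavor without reaching 4 of any: 3 × 3 = 9.
The next candy must bring some flavor to 4, so 9 + 1 = 10.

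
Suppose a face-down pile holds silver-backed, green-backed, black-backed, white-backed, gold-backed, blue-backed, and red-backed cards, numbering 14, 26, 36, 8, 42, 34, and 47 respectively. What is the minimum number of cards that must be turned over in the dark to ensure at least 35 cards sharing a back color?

185

In the worst case we take at most 34 of each back color, but all 14 silver-backed, all 26 green-backed, and all 8 white-backed (fewer than 34), giving 14 + 26 + 34 + 8 + 34 + 34 + 34 = 184.
One more card then forces some back color to 35, so 184 + 1 = 185.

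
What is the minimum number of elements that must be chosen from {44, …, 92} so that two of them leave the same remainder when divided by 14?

Group the integers by remainder mod 14; there are 14 residue classes, each nonempty in this range.
Choosing one from each class (14 integers) avoids any shared remainder.
One more choice must repeat a class, so two differ by a multiple of 14. Hence 14 + 1 = 15.

15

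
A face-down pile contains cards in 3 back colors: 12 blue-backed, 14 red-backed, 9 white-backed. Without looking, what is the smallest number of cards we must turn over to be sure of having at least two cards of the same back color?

Treat the 3 back colors as pigeonholes.
The worst case takes 1 card of each back color without reaching 2 of any: 3 × 1 = 3.
The next card must bring some back color to 2, so 3 + 1 = 4.

4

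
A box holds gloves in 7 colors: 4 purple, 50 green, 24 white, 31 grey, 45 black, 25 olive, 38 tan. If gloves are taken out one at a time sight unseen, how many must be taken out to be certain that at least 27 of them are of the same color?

158

In the worst case we take at most 26 of each color, but all 4 purple, all 24 white, and all 25 olive (fewer than 26), giving 4 + 26 + 24 + 26 + 26 + 25 + 26 = 157.
One more glove then forces some color to 27, so 157 + 1 = 158.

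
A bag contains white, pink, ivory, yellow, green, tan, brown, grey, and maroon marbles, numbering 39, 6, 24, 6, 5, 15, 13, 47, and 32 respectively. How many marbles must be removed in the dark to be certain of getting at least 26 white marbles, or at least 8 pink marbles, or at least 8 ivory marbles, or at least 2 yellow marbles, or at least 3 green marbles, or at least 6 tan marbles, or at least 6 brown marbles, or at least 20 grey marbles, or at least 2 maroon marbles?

The worst case stops just short of every target: 25 white, all 6 pink, 7 ivory, 1 yellow, 2 green, 5 tan, 5 brown, 19 grey, 1 maroon — 25 + 6 + 7 + 1 + 2 + 5 + 5 + 19 + 1 = 71 marbles.
One more marble must push some color to its target, so 71 + 1 = 72.

72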